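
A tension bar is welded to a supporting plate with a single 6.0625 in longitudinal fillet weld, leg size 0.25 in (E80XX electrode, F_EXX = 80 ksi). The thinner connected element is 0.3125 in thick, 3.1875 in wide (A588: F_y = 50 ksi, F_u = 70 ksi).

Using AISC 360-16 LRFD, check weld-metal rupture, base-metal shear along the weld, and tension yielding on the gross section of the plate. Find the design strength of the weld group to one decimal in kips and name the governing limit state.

38.6 kips (weld metal governs)

Weld metal: throat = 0.707×0.25 = 0.17675 in, L = 6.0625 in. φR_n = 0.75 × 0.6 × 80 × 0.17675 × 6.0625 = 38.6 kips.
Base metal shear (0.3125 in plate): yield φR_n = 1.0×0.6×50×0.3125×6.0625 = 56.8 kips; rupture φR_n = 0.75×0.6×70×0.3125×6.0625 = 59.7 kips; take 56.8 kips (yield).
Tension yield (gross): A_g = 3.1875×0.3125 = 0.99609 in². φR_n = 0.90 × 50 × 0.99609 = 44.8 kips.
Governing: min(38.6, 56.8, 44.8) = 38.6 kips → weld metal.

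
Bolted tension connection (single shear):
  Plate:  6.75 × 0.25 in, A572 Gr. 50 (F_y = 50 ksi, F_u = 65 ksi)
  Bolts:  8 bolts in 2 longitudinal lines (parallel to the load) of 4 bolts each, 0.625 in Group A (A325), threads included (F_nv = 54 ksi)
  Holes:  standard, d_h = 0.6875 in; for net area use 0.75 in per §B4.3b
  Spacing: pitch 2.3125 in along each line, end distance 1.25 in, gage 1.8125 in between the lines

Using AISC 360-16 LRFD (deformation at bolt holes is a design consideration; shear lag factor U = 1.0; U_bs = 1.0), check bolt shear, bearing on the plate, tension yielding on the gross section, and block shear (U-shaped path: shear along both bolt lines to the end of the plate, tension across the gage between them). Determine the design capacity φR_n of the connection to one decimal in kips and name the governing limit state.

75.9 kips (gross-section yield governs)

Bolt shear: A_b = π(0.625)²/4 = 0.3068 in². φR_n = 0.75 × 54 × 0.3068 × 8 × 1 = 99.4 kips.
Bearing (0.25 in plate, F_u = 65 ksi): end bolts L_c = 1.25 − 0.6875/2 = 0.90625, R_n = min(1.2×0.90625×0.25×65, 2.4×0.625×0.25×65) = 17.672 kips/bolt; interior L_c = 2.3125 − 0.6875 = 1.625, R_n = 24.375 kips/bolt. φR_n = 0.75 × (2×17.672 + 6×24.375) = 136.2 kips.
Tension yield (gross): A_g = 6.75×0.25 = 1.6875 in². φR_n = 0.90 × 50 × 1.6875 = 75.9 kips.
Block shear: shear path 2×[1.25+3×2.3125] = 2×8.1875 in, A_gv = 4.0938, A_nv = 2×(8.1875 − 3.5×0.75)×0.25 = 2.7813 in²; tension across gage: (1.8125 − 1×0.75)×0.25 = 0.26563 in². R_n = min(0.6×65×2.7813, 0.6×50×4.0938) + 1.0×65×0.26563 = min(108.47, 122.81) + 17.266 = 125.74 kips. φR_n = 0.75 × 125.74 = 94.3 kips.
Governing: min(99.4, 136.2, 75.9, 94.3) = 75.9 kips → gross-section yield.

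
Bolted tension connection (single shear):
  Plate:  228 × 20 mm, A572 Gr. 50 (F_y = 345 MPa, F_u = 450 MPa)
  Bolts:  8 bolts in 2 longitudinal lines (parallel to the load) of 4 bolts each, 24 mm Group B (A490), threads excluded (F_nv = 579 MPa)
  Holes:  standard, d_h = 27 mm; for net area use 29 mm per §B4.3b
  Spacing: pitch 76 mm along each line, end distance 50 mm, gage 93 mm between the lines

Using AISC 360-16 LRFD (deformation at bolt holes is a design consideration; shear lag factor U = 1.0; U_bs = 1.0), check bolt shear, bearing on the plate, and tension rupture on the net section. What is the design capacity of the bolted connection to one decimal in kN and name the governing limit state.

1147.5 kN (net-section rupture governs)

Bolt shear: A_b = π(24)²/4 = 452.39 mm². φR_n = 0.75 × 579 × 452.39 × 8 × 1 = 1571.6 kN.
Bearing (20 mm plate, F_u = 450 MPa): end bolts L_c = 50 − 27/2 = 36.5, R_n = min(1.2×36.5×20×450, 2.4×24×20×450) = 394.2 kN/bolt; interior L_c = 76 − 27 = 49, R_n = 518.4 kN/bolt. φR_n = 0.75 × (2×394.2 + 6×518.4) = 2924.1 kN.
Tension rupture (net): A_n = (228 − 2×29)×20 = 3400 mm² (U = 1.0, A_e = A_n). φR_n = 0.75 × 450 × 3400 = 1147.5 kN.
Governing: min(1571.6, 2924.1, 1147.5) = 1147.5 kN → net-section rupture.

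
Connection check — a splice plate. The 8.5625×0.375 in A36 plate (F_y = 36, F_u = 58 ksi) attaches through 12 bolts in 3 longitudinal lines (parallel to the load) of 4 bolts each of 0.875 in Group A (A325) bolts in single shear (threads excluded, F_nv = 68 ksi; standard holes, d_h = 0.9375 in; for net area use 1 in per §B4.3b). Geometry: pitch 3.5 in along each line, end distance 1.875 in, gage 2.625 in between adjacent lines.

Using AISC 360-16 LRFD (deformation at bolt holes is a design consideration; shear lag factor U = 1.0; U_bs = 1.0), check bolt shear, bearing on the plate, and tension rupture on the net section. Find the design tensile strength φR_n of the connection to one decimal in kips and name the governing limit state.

90.7 kips (net-section rupture governs)

Bolt shear: A_b = π(0.875)²/4 = 0.60132 in². φR_n = 0.75 × 68 × 0.60132 × 12 × 1 = 368.0 kips.
Bearing (0.375 in plate, F_u = 58 ksi): end bolts L_c = 1.875 − 0.9375/2 = 1.40625, R_n = min(1.2×1.40625×0.375×58, 2.4×0.875×0.375×58) = 36.703 kips/bolt; interior L_c = 3.5 − 0.9375 = 2.5625, R_n = 45.675 kips/bolt. φR_n = 0.75 × (3×36.703 + 9×45.675) = 390.9 kips.
Tension rupture (net): A_n = (8.5625 − 3×1)×0.375 = 2.0859 in² (U = 1.0, A_e = A_n). φR_n = 0.75 × 58 × 2.0859 = 90.7 kips.
Governing: min(368.0, 390.9, 90.7) = 90.7 kips → net-section rupture.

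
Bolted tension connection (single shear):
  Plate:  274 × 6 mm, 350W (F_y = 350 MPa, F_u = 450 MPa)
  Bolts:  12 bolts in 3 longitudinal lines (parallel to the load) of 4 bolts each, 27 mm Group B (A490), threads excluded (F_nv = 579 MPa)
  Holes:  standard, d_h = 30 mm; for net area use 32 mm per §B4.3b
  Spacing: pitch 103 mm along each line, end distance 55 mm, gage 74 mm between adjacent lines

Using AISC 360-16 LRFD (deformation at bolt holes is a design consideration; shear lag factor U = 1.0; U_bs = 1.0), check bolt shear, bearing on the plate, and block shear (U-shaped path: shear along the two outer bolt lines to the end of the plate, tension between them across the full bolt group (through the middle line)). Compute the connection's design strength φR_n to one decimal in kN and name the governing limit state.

782.5 kN (block shear governs)

Bolt shear: A_b = π(27)²/4 = 572.56 mm². φR_n = 0.75 × 579 × 572.56 × 12 × 1 = 2983.6 kN.
Bearing (6 mm plate, F_u = 450 MPa): end bolts L_c = 55 − 30/2 = 40, R_n = min(1.2×40×6×450, 2.4×27×6×450) = 129.6 kN/bolt; interior L_c = 103 − 30 = 73, R_n = 174.96 kN/bolt. φR_n = 0.75 × (3×129.6 + 9×174.96) = 1472.6 kN.
Block shear: shear path 2×[55+3×103] = 2×364 mm, A_gv = 4368, A_nv = 2×(364 − 3.5×32)×6 = 3024 mm²; tension across gage: (148 − 2×32)×6 = 504 mm². R_n = min(0.6×450×3024, 0.6×350×4368) + 1.0×450×504 = min(816.48, 917.28) + 226.8 = 1043.3 kN. φR_n = 0.75 × 1043.3 = 782.5 kN.
Governing: min(2983.6, 1472.6, 782.5) = 782.5 kN → block shear.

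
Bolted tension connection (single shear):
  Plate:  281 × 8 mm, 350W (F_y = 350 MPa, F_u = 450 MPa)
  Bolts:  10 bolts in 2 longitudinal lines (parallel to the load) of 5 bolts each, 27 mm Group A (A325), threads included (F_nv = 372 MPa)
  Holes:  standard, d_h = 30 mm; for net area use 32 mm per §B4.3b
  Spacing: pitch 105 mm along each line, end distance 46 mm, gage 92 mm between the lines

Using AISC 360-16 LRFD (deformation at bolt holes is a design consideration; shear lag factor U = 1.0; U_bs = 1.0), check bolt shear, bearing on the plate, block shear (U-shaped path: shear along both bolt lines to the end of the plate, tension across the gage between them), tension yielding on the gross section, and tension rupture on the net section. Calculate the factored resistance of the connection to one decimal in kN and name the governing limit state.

585.9 kN (net-section rupture governs)

Bolt shear: A_b = π(27)²/4 = 572.56 mm². φR_n = 0.75 × 372 × 572.56 × 10 × 1 = 1597.4 kN.
Bearing (8 mm plate, F_u = 450 MPa): end bolts L_c = 46 − 30/2 = 31, R_n = min(1.2×31×8×450, 2.4×27×8×450) = 133.92 kN/bolt; interior L_c = 105 − 30 = 75, R_n = 233.28 kN/bolt. φR_n = 0.75 × (2×133.92 + 8×233.28) = 1600.6 kN.
Block shear: shear path 2×[46+4×105] = 2×466 mm, A_gv = 7456, A_nv = 2×(466 − 4.5×32)×8 = 5152 mm²; tension across gage: (92 − 1×32)×8 = 480 mm². R_n = min(0.6×450×5152, 0.6×350×7456) + 1.0×450×480 = min(1391, 1565.8) + 216 = 1607 kN. φR_n = 0.75 × 1607 = 1205.3 kN.
Tension yield (gross): A_g = 281×8 = 2248 mm². φR_n = 0.90 × 350 × 2248 = 708.1 kN.
Tension rupture (net): A_n = (281 − 2×32)×8 = 1736 mm² (U = 1.0, A_e = A_n). φR_n = 0.75 × 450 × 1736 = 585.9 kN.
Governing: min(1597.4, 1600.6, 1205.3, 708.1, 585.9) = 585.9 kN → net-section rupture.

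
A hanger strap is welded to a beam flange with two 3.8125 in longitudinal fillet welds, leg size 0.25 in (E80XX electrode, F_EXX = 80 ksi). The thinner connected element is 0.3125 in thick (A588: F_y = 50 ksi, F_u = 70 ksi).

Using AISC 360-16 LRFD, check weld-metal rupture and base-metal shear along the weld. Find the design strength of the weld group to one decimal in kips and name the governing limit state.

48.5 kips (weld metal governs)

Weld metal: throat = 0.707×0.25 = 0.17675 in, L = 2×3.8125 = 7.625 in. φR_n = 0.75 × 0.6 × 80 × 0.17675 × 7.625 = 48.5 kips.
Base metal shear (0.3125 in plate): yield φR_n = 1.0×0.6×50×0.3125×7.625 = 71.5 kips; rupture φR_n = 0.75×0.6×70×0.3125×7.625 = 75.1 kips; take 71.5 kips (yield).
Governing: min(48.5, 71.5) = 48.5 kips → weld metal.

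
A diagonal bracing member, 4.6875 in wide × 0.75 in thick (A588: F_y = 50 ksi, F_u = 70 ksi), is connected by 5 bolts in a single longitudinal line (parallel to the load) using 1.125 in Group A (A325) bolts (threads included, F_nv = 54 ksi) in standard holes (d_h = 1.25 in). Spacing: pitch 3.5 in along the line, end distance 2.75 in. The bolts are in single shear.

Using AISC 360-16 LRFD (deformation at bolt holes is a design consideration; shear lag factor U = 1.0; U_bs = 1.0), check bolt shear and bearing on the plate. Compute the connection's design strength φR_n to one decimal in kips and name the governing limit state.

Bolt shear: A_b = π(1.125)²/4 = 0.99402 in². φR_n = 0.75 × 54 × 0.99402 × 5 × 1 = 201.3 kips.
Bearing (0.75 in plate, F_u = 70 ksi): end bolts L_c = 2.75 − 1.25/2 = 2.125, R_n = min(1.2×2.125×0.75×70, 2.4×1.125×0.75×70) = 133.88 kips/bolt; interior L_c = 3.5 − 1.25 = 2.25, R_n = 141.75 kips/bolt. φR_n = 0.75 × (1×133.88 + 4×141.75) = 525.7 kips.
Governing: min(201.3, 525.7) = 201.3 kips → bolt shear.

201.3 kips (bolt shear governs)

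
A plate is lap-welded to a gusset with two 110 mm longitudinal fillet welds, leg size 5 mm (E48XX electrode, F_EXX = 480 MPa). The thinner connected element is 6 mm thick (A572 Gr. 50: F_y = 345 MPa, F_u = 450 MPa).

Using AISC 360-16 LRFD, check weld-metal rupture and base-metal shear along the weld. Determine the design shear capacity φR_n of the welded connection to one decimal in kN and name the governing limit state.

Weld metal: throat = 0.707×5 = 3.535 mm, L = 2×110 = 220 mm. φR_n = 0.75 × 0.6 × 480 × 3.535 × 220 = 168.0 kN.
Base metal shear (6 mm plate): yield φR_n = 1.0×0.6×345×6×220 = 273.2 kN; rupture φR_n = 0.75×0.6×450×6×220 = 267.3 kN; take 267.3 kN (rupture).
Governing: min(168.0, 267.3) = 168.0 kN → weld metal.

168.0 kN (weld metal governs)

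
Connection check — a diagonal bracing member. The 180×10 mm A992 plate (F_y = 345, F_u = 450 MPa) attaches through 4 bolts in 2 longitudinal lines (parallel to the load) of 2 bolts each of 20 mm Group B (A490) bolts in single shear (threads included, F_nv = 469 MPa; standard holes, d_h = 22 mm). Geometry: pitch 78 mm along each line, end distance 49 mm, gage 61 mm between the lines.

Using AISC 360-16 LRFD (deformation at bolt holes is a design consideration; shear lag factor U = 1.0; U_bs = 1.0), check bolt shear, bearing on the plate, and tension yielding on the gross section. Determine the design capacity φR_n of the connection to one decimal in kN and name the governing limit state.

442.0 kN (bolt shear governs)

Bolt shear: A_b = π(20)²/4 = 314.16 mm². φR_n = 0.75 × 469 × 314.16 × 4 × 1 = 442.0 kN.
Bearing (10 mm plate, F_u = 450 MPa): end bolts L_c = 49 − 22/2 = 38, R_n = min(1.2×38×10×450, 2.4×20×10×450) = 205.2 kN/bolt; interior L_c = 78 − 22 = 56, R_n = 216 kN/bolt. φR_n = 0.75 × (2×205.2 + 2×216) = 631.8 kN.
Tension yield (gross): A_g = 180×10 = 1800 mm². φR_n = 0.90 × 345 × 1800 = 558.9 kN.
Governing: min(442.0, 631.8, 558.9) = 442.0 kN → bolt shear.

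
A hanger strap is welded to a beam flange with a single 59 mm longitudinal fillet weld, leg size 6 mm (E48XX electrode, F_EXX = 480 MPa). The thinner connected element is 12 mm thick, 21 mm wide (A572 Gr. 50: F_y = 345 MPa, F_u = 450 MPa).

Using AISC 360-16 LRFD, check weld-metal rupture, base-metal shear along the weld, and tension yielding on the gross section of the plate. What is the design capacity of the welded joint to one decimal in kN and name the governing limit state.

Weld metal: throat = 0.707×6 = 4.242 mm, L = 59 mm. φR_n = 0.75 × 0.6 × 480 × 4.242 × 59 = 54.1 kN.
Base metal shear (12 mm plate): yield φR_n = 1.0×0.6×345×12×59 = 146.6 kN; rupture φR_n = 0.75×0.6×450×12×59 = 143.4 kN; take 143.4 kN (rupture).
Tension yield (gross): A_g = 21×12 = 252 mm². φR_n = 0.90 × 345 × 252 = 78.2 kN.
Governing: min(54.1, 143.4, 78.2) = 54.1 kN → weld metal.

54.1 kN (weld metal governs)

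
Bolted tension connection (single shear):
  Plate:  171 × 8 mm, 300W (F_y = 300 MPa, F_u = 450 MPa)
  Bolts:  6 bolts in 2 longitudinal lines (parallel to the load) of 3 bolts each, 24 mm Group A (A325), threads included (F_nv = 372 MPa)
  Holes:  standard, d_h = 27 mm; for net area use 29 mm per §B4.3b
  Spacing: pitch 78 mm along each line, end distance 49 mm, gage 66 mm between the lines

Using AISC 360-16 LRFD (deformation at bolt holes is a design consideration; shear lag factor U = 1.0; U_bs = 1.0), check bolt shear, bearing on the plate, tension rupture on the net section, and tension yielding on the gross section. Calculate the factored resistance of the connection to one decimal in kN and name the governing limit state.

305.1 kN (net-section rupture governs)

Bolt shear: A_b = π(24)²/4 = 452.39 mm². φR_n = 0.75 × 372 × 452.39 × 6 × 1 = 757.3 kN.
Bearing (8 mm plate, F_u = 450 MPa): end bolts L_c = 49 − 27/2 = 35.5, R_n = min(1.2×35.5×8×450, 2.4×24×8×450) = 153.36 kN/bolt; interior L_c = 78 − 27 = 51, R_n = 207.36 kN/bolt. φR_n = 0.75 × (2×153.36 + 4×207.36) = 852.1 kN.
Tension rupture (net): A_n = (171 − 2×29)×8 = 904 mm² (U = 1.0, A_e = A_n). φR_n = 0.75 × 450 × 904 = 305.1 kN.
Tension yield (gross): A_g = 171×8 = 1368 mm². φR_n = 0.90 × 300 × 1368 = 369.4 kN.
Governing: min(757.3, 852.1, 305.1, 369.4) = 305.1 kN → net-section rupture.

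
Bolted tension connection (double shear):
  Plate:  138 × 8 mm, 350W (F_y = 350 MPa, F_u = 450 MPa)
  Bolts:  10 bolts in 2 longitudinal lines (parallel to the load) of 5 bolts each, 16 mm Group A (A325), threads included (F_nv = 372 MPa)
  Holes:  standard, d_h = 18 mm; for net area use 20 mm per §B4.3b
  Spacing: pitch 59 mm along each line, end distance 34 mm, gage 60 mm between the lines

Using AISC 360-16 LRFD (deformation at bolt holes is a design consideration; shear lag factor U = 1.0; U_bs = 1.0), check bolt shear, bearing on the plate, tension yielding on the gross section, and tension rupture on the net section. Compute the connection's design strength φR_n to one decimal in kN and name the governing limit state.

Bolt shear: A_b = π(16)²/4 = 201.06 mm². φR_n = 0.75 × 372 × 201.06 × 10 × 2 = 1121.9 kN.
Bearing (8 mm plate, F_u = 450 MPa): end bolts L_c = 34 − 18/2 = 25, R_n = min(1.2×25×8×450, 2.4×16×8×450) = 108 kN/bolt; interior L_c = 59 − 18 = 41, R_n = 138.24 kN/bolt. φR_n = 0.75 × (2×108 + 8×138.24) = 991.4 kN.
Tension yield (gross): A_g = 138×8 = 1104 mm². φR_n = 0.90 × 350 × 1104 = 347.8 kN.
Tension rupture (net): A_n = (138 − 2×20)×8 = 784 mm² (U = 1.0, A_e = A_n). φR_n = 0.75 × 450 × 784 = 264.6 kN.
Governing: min(1121.9, 991.4, 347.8, 264.6) = 264.6 kN → net-section rupture.

264.6 kN (net-section rupture governs)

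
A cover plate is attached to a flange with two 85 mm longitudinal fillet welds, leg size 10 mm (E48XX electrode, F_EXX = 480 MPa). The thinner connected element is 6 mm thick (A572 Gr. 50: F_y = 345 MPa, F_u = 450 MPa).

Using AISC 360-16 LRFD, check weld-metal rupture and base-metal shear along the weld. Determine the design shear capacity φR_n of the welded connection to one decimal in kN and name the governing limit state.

206.6 kN (base-metal shear governs)

Weld metal: throat = 0.707×10 = 7.07 mm, L = 2×85 = 170 mm. φR_n = 0.75 × 0.6 × 480 × 7.07 × 170 = 259.6 kN.
Base metal shear (6 mm plate): yield φR_n = 1.0×0.6×345×6×170 = 211.1 kN; rupture φR_n = 0.75×0.6×450×6×170 = 206.6 kN; take 206.6 kN (rupture).
Governing: min(259.6, 206.6) = 206.6 kN → base-metal shear.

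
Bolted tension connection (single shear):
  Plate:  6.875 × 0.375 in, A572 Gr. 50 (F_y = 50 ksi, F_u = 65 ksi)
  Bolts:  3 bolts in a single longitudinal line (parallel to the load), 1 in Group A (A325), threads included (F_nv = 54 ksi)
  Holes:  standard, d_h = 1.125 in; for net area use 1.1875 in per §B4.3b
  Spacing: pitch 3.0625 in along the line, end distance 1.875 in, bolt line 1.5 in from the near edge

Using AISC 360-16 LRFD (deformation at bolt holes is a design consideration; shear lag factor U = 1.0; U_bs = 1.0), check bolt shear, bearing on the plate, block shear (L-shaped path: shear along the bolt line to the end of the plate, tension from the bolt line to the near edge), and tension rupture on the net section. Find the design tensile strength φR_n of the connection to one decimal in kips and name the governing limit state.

71.8 kips (block shear governs)

Bolt shear: A_b = π(1)²/4 = 0.7854 in². φR_n = 0.75 × 54 × 0.7854 × 3 × 1 = 95.4 kips.
Bearing (0.375 in plate, F_u = 65 ksi): end bolts L_c = 1.875 − 1.125/2 = 1.3125, R_n = min(1.2×1.3125×0.375×65, 2.4×1×0.375×65) = 38.391 kips/bolt; interior L_c = 3.0625 − 1.125 = 1.9375, R_n = 56.672 kips/bolt. φR_n = 0.75 × (1×38.391 + 2×56.672) = 113.8 kips.
Block shear: shear path 1×[1.875+2×3.0625] = 1×8 in, A_gv = 3, A_nv = 1×(8 − 2.5×1.1875)×0.375 = 1.8867 in²; tension to near edge: (1.5 − 0.5×1.1875)×0.375 = 0.33984 in². R_n = min(0.6×65×1.8867, 0.6×50×3) + 1.0×65×0.33984 = min(73.581, 90) + 22.09 = 95.671 kips. φR_n = 0.75 × 95.671 = 71.8 kips.
Tension rupture (net): A_n = (6.875 − 1×1.1875)×0.375 = 2.1328 in² (U = 1.0, A_e = A_n). φR_n = 0.75 × 65 × 2.1328 = 104.0 kips.
Governing: min(95.4, 113.8, 71.8, 104.0) = 71.8 kips → block shear.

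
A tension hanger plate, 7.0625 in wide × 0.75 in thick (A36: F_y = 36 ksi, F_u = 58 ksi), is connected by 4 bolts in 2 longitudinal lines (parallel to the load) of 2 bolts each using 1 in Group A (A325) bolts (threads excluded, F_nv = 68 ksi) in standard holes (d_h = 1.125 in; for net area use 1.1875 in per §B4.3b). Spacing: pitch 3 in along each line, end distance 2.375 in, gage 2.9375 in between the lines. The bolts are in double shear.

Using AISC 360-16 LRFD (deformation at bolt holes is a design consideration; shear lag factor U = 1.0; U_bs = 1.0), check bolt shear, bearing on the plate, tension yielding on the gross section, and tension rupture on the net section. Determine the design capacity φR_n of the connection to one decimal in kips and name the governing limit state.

152.9 kips (net-section rupture governs)

Bolt shear: A_b = π(1)²/4 = 0.7854 in². φR_n = 0.75 × 68 × 0.7854 × 4 × 2 = 320.4 kips.
Bearing (0.75 in plate, F_u = 58 ksi): end bolts L_c = 2.375 − 1.125/2 = 1.8125, R_n = min(1.2×1.8125×0.75×58, 2.4×1×0.75×58) = 94.613 kips/bolt; interior L_c = 3 − 1.125 = 1.875, R_n = 97.875 kips/bolt. φR_n = 0.75 × (2×94.613 + 2×97.875) = 288.7 kips.
Tension yield (gross): A_g = 7.0625×0.75 = 5.2969 in². φR_n = 0.90 × 36 × 5.2969 = 171.6 kips.
Tension rupture (net): A_n = (7.0625 − 2×1.1875)×0.75 = 3.5156 in² (U = 1.0, A_e = A_n). φR_n = 0.75 × 58 × 3.5156 = 152.9 kips.
Governing: min(320.4, 288.7, 171.6, 152.9) = 152.9 kips → net-section rupture.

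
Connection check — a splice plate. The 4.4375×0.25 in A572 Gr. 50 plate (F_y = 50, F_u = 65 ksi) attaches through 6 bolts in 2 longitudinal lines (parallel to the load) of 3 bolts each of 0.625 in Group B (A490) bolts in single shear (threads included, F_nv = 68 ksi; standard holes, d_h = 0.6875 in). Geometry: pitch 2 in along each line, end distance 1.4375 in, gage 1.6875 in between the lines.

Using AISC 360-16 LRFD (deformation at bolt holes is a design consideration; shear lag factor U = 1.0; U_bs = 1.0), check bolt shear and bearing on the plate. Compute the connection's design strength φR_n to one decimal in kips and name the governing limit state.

93.9 kips (bolt shear governs)

Bolt shear: A_b = π(0.625)²/4 = 0.3068 in². φR_n = 0.75 × 68 × 0.3068 × 6 × 1 = 93.9 kips.
Bearing (0.25 in plate, F_u = 65 ksi): end bolts L_c = 1.4375 − 0.6875/2 = 1.09375, R_n = min(1.2×1.09375×0.25×65, 2.4×0.625×0.25×65) = 21.328 kips/bolt; interior L_c = 2 − 0.6875 = 1.3125, R_n = 24.375 kips/bolt. φR_n = 0.75 × (2×21.328 + 4×24.375) = 105.1 kips.
Governing: min(93.9, 105.1) = 93.9 kips → bolt shear.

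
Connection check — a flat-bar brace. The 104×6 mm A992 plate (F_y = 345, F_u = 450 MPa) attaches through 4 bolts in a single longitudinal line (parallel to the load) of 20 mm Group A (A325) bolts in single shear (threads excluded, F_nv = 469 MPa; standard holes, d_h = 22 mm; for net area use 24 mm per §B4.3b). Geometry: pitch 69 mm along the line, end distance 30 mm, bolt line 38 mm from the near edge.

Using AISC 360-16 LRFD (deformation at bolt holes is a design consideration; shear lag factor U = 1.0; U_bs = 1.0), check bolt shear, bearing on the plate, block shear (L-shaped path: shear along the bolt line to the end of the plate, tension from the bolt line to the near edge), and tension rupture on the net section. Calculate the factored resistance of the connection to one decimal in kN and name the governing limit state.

162.0 kN (net-section rupture governs)

Bolt shear: A_b = π(20)²/4 = 314.16 mm². φR_n = 0.75 × 469 × 314.16 × 4 × 1 = 442.0 kN.
Bearing (6 mm plate, F_u = 450 MPa): end bolts L_c = 30 − 22/2 = 19, R_n = min(1.2×19×6×450, 2.4×20×6×450) = 61.56 kN/bolt; interior L_c = 69 − 22 = 47, R_n = 129.6 kN/bolt. φR_n = 0.75 × (1×61.56 + 3×129.6) = 337.8 kN.
Block shear: shear path 1×[30+3×69] = 1×237 mm, A_gv = 1422, A_nv = 1×(237 − 3.5×24)×6 = 918 mm²; tension to near edge: (38 − 0.5×24)×6 = 156 mm². R_n = min(0.6×450×918, 0.6×345×1422) + 1.0×450×156 = min(247.86, 294.35) + 70.2 = 318.06 kN. φR_n = 0.75 × 318.06 = 238.5 kN.
Tension rupture (net): A_n = (104 − 1×24)×6 = 480 mm² (U = 1.0, A_e = A_n). φR_n = 0.75 × 450 × 480 = 162.0 kN.
Governing: min(442.0, 337.8, 238.5, 162.0) = 162.0 kN → net-section rupture.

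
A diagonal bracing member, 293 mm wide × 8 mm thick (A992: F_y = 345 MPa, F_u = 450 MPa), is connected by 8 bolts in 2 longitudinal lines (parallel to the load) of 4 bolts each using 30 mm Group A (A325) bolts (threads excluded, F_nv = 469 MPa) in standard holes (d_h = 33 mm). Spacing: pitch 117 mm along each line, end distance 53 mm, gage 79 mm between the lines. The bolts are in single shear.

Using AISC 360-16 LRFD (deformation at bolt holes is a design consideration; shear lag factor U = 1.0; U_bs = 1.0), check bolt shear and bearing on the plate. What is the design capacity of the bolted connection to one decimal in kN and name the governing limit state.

1402.9 kN (bearing governs)

Bolt shear: A_b = π(30)²/4 = 706.86 mm². φR_n = 0.75 × 469 × 706.86 × 8 × 1 = 1989.1 kN.
Bearing (8 mm plate, F_u = 450 MPa): end bolts L_c = 53 − 33/2 = 36.5, R_n = min(1.2×36.5×8×450, 2.4×30×8×450) = 157.68 kN/bolt; interior L_c = 117 − 33 = 84, R_n = 259.2 kN/bolt. φR_n = 0.75 × (2×157.68 + 6×259.2) = 1402.9 kN.
Governing: min(1989.1, 1402.9) = 1402.9 kN → bearing.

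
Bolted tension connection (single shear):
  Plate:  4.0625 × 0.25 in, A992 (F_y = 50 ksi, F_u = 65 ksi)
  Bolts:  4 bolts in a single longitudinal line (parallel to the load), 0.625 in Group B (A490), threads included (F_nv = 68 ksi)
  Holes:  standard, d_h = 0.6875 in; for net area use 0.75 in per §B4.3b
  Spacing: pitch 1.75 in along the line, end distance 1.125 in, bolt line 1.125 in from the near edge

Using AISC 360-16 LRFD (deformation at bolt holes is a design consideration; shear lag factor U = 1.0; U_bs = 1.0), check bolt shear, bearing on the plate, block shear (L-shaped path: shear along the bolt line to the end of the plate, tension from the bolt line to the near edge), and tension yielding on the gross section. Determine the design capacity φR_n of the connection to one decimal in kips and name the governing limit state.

36.6 kips (block shear governs)

Bolt shear: A_b = π(0.625)²/4 = 0.3068 in². φR_n = 0.75 × 68 × 0.3068 × 4 × 1 = 62.6 kips.
Bearing (0.25 in plate, F_u = 65 ksi): end bolts L_c = 1.125 − 0.6875/2 = 0.78125, R_n = min(1.2×0.78125×0.25×65, 2.4×0.625×0.25×65) = 15.234 kips/bolt; interior L_c = 1.75 − 0.6875 = 1.0625, R_n = 20.719 kips/bolt. φR_n = 0.75 × (1×15.234 + 3×20.719) = 58.0 kips.
Block shear: shear path 1×[1.125+3×1.75] = 1×6.375 in, A_gv = 1.5938, A_nv = 1×(6.375 − 3.5×0.75)×0.25 = 0.9375 in²; tension to near edge: (1.125 − 0.5×0.75)×0.25 = 0.1875 in². R_n = min(0.6×65×0.9375, 0.6×50×1.5938) + 1.0×65×0.1875 = min(36.563, 47.814) + 12.188 = 48.751 kips. φR_n = 0.75 × 48.751 = 36.6 kips.
Tension yield (gross): A_g = 4.0625×0.25 = 1.0156 in². φR_n = 0.90 × 50 × 1.0156 = 45.7 kips.
Governing: min(62.6, 58.0, 36.6, 45.7) = 36.6 kips → block shear.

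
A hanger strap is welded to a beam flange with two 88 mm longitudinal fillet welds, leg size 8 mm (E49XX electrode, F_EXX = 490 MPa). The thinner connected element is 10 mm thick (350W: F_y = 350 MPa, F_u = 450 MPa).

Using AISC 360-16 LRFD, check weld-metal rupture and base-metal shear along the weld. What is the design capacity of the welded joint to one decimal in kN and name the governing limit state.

219.5 kN (weld metal governs)

Weld metal: throat = 0.707×8 = 5.656 mm, L = 2×88 = 176 mm. φR_n = 0.75 × 0.6 × 490 × 5.656 × 176 = 219.5 kN.
Base metal shear (10 mm plate): yield φR_n = 1.0×0.6×350×10×176 = 369.6 kN; rupture φR_n = 0.75×0.6×450×10×176 = 356.4 kN; take 356.4 kN (rupture).
Governing: min(219.5, 356.4) = 219.5 kN → weld metal.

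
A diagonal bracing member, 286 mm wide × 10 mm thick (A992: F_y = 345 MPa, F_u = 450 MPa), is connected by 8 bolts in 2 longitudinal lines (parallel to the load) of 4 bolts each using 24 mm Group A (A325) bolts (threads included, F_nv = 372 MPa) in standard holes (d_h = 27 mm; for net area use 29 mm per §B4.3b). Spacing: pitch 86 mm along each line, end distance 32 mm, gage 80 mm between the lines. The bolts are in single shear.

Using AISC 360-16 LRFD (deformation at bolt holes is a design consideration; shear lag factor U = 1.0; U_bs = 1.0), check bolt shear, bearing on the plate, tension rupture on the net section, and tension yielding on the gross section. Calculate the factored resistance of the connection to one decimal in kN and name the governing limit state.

769.5 kN (net-section rupture governs)

Bolt shear: A_b = π(24)²/4 = 452.39 mm². φR_n = 0.75 × 372 × 452.39 × 8 × 1 = 1009.7 kN.
Bearing (10 mm plate, F_u = 450 MPa): end bolts L_c = 32 − 27/2 = 18.5, R_n = min(1.2×18.5×10×450, 2.4×24×10×450) = 99.9 kN/bolt; interior L_c = 86 − 27 = 59, R_n = 259.2 kN/bolt. φR_n = 0.75 × (2×99.9 + 6×259.2) = 1316.3 kN.
Tension rupture (net): A_n = (286 − 2×29)×10 = 2280 mm² (U = 1.0, A_e = A_n). φR_n = 0.75 × 450 × 2280 = 769.5 kN.
Tension yield (gross): A_g = 286×10 = 2860 mm². φR_n = 0.90 × 345 × 2860 = 888.0 kN.
Governing: min(1009.7, 1316.3, 769.5, 888.0) = 769.5 kN → net-section rupture.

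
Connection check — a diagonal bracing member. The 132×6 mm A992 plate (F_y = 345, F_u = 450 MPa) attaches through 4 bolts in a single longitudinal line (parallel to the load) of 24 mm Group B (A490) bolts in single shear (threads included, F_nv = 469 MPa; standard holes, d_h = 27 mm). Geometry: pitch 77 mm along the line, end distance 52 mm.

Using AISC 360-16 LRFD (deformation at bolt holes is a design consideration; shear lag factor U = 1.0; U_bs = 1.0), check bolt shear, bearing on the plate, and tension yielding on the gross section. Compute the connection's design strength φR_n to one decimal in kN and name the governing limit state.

245.9 kN (gross-section yield governs)

Bolt shear: A_b = π(24)²/4 = 452.39 mm². φR_n = 0.75 × 469 × 452.39 × 4 × 1 = 636.5 kN.
Bearing (6 mm plate, F_u = 450 MPa): end bolts L_c = 52 − 27/2 = 38.5, R_n = min(1.2×38.5×6×450, 2.4×24×6×450) = 124.74 kN/bolt; interior L_c = 77 − 27 = 50, R_n = 155.52 kN/bolt. φR_n = 0.75 × (1×124.74 + 3×155.52) = 443.5 kN.
Tension yield (gross): A_g = 132×6 = 792 mm². φR_n = 0.90 × 345 × 792 = 245.9 kN.
Governing: min(636.5, 443.5, 245.9) = 245.9 kN → gross-section yield.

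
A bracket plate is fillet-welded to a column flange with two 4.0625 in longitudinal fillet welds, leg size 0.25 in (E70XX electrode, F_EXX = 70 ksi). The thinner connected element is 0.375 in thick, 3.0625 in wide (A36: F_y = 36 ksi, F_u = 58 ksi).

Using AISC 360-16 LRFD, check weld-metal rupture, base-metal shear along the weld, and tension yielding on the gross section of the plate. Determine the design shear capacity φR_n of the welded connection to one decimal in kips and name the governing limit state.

Weld metal: throat = 0.707×0.25 = 0.17675 in, L = 2×4.0625 = 8.125 in. φR_n = 0.75 × 0.6 × 70 × 0.17675 × 8.125 = 45.2 kips.
Base metal shear (0.375 in plate): yield φR_n = 1.0×0.6×36×0.375×8.125 = 65.8 kips; rupture φR_n = 0.75×0.6×58×0.375×8.125 = 79.5 kips; take 65.8 kips (yield).
Tension yield (gross): A_g = 3.0625×0.375 = 1.1484 in². φR_n = 0.90 × 36 × 1.1484 = 37.2 kips.
Governing: min(45.2, 65.8, 37.2) = 37.2 kips → gross-section yield.

37.2 kips (gross-section yield governs)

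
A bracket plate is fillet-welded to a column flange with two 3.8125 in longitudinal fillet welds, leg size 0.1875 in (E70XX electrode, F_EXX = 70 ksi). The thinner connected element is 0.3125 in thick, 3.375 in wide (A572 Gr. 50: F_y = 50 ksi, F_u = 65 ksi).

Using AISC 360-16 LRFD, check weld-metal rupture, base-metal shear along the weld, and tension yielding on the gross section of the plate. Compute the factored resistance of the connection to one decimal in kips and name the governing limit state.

Weld metal: throat = 0.707×0.1875 = 0.13256 in, L = 2×3.8125 = 7.625 in. φR_n = 0.75 × 0.6 × 70 × 0.13256 × 7.625 = 31.8 kips.
Base metal shear (0.3125 in plate): yield φR_n = 1.0×0.6×50×0.3125×7.625 = 71.5 kips; rupture φR_n = 0.75×0.6×65×0.3125×7.625 = 69.7 kips; take 69.7 kips (rupture).
Tension yield (gross): A_g = 3.375×0.3125 = 1.0547 in². φR_n = 0.90 × 50 × 1.0547 = 47.5 kips.
Governing: min(31.8, 69.7, 47.5) = 31.8 kips → weld metal.

31.8 kips (weld metal governs)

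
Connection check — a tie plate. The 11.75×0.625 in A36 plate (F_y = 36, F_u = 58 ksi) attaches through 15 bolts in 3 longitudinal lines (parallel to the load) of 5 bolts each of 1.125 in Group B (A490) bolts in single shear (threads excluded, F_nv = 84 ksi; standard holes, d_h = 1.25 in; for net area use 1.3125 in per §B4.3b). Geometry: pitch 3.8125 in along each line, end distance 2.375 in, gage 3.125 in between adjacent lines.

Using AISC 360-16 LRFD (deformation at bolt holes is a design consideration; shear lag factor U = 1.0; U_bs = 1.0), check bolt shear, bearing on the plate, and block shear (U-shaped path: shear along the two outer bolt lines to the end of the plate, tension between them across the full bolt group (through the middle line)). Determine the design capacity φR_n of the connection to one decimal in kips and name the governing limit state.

Bolt shear: A_b = π(1.125)²/4 = 0.99402 in². φR_n = 0.75 × 84 × 0.99402 × 15 × 1 = 939.3 kips.
Bearing (0.625 in plate, F_u = 58 ksi): end bolts L_c = 2.375 − 1.25/2 = 1.75, R_n = min(1.2×1.75×0.625×58, 2.4×1.125×0.625×58) = 76.125 kips/bolt; interior L_c = 3.8125 − 1.25 = 2.5625, R_n = 97.875 kips/bolt. φR_n = 0.75 × (3×76.125 + 12×97.875) = 1052.2 kips.
Block shear: shear path 2×[2.375+4×3.8125] = 2×17.625 in, A_gv = 22.031, A_nv = 2×(17.625 − 4.5×1.3125)×0.625 = 14.648 in²; tension across gage: (6.25 − 2×1.3125)×0.625 = 2.2656 in². R_n = min(0.6×58×14.648, 0.6×36×22.031) + 1.0×58×2.2656 = min(509.75, 475.87) + 131.4 = 607.27 kips. φR_n = 0.75 × 607.27 = 455.5 kips.
Governing: min(939.3, 1052.2, 455.5) = 455.5 kips → block shear.

455.5 kips (block shear governs)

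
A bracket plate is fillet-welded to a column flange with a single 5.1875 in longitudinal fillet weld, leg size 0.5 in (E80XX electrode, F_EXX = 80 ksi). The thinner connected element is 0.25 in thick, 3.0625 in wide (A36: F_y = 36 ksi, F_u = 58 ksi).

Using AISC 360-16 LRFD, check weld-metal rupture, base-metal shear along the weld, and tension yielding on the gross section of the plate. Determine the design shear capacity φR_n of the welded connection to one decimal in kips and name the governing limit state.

24.8 kips (gross-section yield governs)

Weld metal: throat = 0.707×0.5 = 0.3535 in, L = 5.1875 in. φR_n = 0.75 × 0.6 × 80 × 0.3535 × 5.1875 = 66.0 kips.
Base metal shear (0.25 in plate): yield φR_n = 1.0×0.6×36×0.25×5.1875 = 28.0 kips; rupture φR_n = 0.75×0.6×58×0.25×5.1875 = 33.8 kips; take 28.0 kips (yield).
Tension yield (gross): A_g = 3.0625×0.25 = 0.76563 in². φR_n = 0.90 × 36 × 0.76563 = 24.8 kips.
Governing: min(66.0, 28.0, 24.8) = 24.8 kips → gross-section yield.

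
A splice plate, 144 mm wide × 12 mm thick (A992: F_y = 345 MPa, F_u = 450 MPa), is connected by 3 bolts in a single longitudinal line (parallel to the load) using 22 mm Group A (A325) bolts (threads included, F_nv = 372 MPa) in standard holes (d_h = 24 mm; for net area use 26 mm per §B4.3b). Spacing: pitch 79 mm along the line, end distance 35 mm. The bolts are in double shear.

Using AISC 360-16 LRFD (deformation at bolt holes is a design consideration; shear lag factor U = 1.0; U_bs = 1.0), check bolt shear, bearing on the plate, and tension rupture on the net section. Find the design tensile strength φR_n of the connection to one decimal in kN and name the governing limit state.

Bolt shear: A_b = π(22)²/4 = 380.13 mm². φR_n = 0.75 × 372 × 380.13 × 3 × 2 = 636.3 kN.
Bearing (12 mm plate, F_u = 450 MPa): end bolts L_c = 35 − 24/2 = 23, R_n = min(1.2×23×12×450, 2.4×22×12×450) = 149.04 kN/bolt; interior L_c = 79 − 24 = 55, R_n = 285.12 kN/bolt. φR_n = 0.75 × (1×149.04 + 2×285.12) = 539.5 kN.
Tension rupture (net): A_n = (144 − 1×26)×12 = 1416 mm² (U = 1.0, A_e = A_n). φR_n = 0.75 × 450 × 1416 = 477.9 kN.
Governing: min(636.3, 539.5, 477.9) = 477.9 kN → net-section rupture.

477.9 kN (net-section rupture governs)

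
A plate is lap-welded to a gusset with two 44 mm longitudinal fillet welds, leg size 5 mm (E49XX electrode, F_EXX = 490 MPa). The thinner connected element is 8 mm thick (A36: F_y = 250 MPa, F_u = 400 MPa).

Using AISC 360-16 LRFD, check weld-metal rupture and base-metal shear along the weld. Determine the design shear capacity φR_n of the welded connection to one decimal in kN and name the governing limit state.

Weld metal: throat = 0.707×5 = 3.535 mm, L = 2×44 = 88 mm. φR_n = 0.75 × 0.6 × 490 × 3.535 × 88 = 68.6 kN.
Base metal shear (8 mm plate): yield φR_n = 1.0×0.6×250×8×88 = 105.6 kN; rupture φR_n = 0.75×0.6×400×8×88 = 126.7 kN; take 105.6 kN (yield).
Governing: min(68.6, 105.6) = 68.6 kN → weld metal.

68.6 kN (weld metal governs)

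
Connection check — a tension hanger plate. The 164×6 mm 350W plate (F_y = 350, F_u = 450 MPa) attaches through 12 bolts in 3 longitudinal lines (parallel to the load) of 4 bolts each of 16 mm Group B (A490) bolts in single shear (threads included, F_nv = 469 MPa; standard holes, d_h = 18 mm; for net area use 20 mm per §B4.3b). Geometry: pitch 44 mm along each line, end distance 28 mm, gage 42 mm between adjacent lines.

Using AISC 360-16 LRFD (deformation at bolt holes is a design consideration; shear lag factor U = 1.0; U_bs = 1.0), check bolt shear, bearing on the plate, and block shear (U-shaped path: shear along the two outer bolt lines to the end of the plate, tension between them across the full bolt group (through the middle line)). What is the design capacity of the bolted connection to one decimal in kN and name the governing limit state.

307.8 kN (block shear governs)

Bolt shear: A_b = π(16)²/4 = 201.06 mm². φR_n = 0.75 × 469 × 201.06 × 12 × 1 = 848.7 kN.
Bearing (6 mm plate, F_u = 450 MPa): end bolts L_c = 28 − 18/2 = 19, R_n = min(1.2×19×6×450, 2.4×16×6×450) = 61.56 kN/bolt; interior L_c = 44 − 18 = 26, R_n = 84.24 kN/bolt. φR_n = 0.75 × (3×61.56 + 9×84.24) = 707.1 kN.
Block shear: shear path 2×[28+3×44] = 2×160 mm, A_gv = 1920, A_nv = 2×(160 − 3.5×20)×6 = 1080 mm²; tension across gage: (84 − 2×20)×6 = 264 mm². R_n = min(0.6×450×1080, 0.6×350×1920) + 1.0×450×264 = min(291.6, 403.2) + 118.8 = 410.4 kN. φR_n = 0.75 × 410.4 = 307.8 kN.
Governing: min(848.7, 707.1, 307.8) = 307.8 kN → block shear.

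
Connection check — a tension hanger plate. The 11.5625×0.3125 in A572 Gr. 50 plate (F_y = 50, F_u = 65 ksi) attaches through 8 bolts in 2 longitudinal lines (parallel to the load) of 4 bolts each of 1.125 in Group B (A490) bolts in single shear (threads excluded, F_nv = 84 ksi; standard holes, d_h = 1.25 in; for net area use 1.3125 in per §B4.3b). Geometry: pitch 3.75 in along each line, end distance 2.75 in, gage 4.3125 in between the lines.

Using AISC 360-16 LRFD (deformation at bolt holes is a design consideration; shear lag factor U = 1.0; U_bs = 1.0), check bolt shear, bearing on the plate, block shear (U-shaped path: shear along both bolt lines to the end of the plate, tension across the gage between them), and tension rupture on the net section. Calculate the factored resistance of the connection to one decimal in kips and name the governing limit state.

Bolt shear: A_b = π(1.125)²/4 = 0.99402 in². φR_n = 0.75 × 84 × 0.99402 × 8 × 1 = 501.0 kips.
Bearing (0.3125 in plate, F_u = 65 ksi): end bolts L_c = 2.75 − 1.25/2 = 2.125, R_n = min(1.2×2.125×0.3125×65, 2.4×1.125×0.3125×65) = 51.797 kips/bolt; interior L_c = 3.75 − 1.25 = 2.5, R_n = 54.844 kips/bolt. φR_n = 0.75 × (2×51.797 + 6×54.844) = 324.5 kips.
Block shear: shear path 2×[2.75+3×3.75] = 2×14 in, A_gv = 8.75, A_nv = 2×(14 − 3.5×1.3125)×0.3125 = 5.8789 in²; tension across gage: (4.3125 − 1×1.3125)×0.3125 = 0.9375 in². R_n = min(0.6×65×5.8789, 0.6×50×8.75) + 1.0×65×0.9375 = min(229.28, 262.5) + 60.938 = 290.22 kips. φR_n = 0.75 × 290.22 = 217.7 kips.
Tension rupture (net): A_n = (11.5625 − 2×1.3125)×0.3125 = 2.793 in² (U = 1.0, A_e = A_n). φR_n = 0.75 × 65 × 2.793 = 136.2 kips.
Governing: min(501.0, 324.5, 217.7, 136.2) = 136.2 kips → net-section rupture.

136.2 kips (net-section rupture governs)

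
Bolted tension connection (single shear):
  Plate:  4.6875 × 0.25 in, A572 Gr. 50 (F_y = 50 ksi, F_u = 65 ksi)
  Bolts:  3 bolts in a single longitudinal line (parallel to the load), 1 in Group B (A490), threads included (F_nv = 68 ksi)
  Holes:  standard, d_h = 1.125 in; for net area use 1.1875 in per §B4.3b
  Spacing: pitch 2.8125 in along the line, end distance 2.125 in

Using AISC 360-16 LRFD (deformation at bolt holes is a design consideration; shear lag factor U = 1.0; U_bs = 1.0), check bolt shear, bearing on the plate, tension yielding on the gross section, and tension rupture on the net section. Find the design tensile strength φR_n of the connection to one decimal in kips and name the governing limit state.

Bolt shear: A_b = π(1)²/4 = 0.7854 in². φR_n = 0.75 × 68 × 0.7854 × 3 × 1 = 120.2 kips.
Bearing (0.25 in plate, F_u = 65 ksi): end bolts L_c = 2.125 − 1.125/2 = 1.5625, R_n = min(1.2×1.5625×0.25×65, 2.4×1×0.25×65) = 30.469 kips/bolt; interior L_c = 2.8125 − 1.125 = 1.6875, R_n = 32.906 kips/bolt. φR_n = 0.75 × (1×30.469 + 2×32.906) = 72.2 kips.
Tension yield (gross): A_g = 4.6875×0.25 = 1.1719 in². φR_n = 0.90 × 50 × 1.1719 = 52.7 kips.
Tension rupture (net): A_n = (4.6875 − 1×1.1875)×0.25 = 0.875 in² (U = 1.0, A_e = A_n). φR_n = 0.75 × 65 × 0.875 = 42.7 kips.
Governing: min(120.2, 72.2, 52.7, 42.7) = 42.7 kips → net-section rupture.

42.7 kips (net-section rupture governs)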